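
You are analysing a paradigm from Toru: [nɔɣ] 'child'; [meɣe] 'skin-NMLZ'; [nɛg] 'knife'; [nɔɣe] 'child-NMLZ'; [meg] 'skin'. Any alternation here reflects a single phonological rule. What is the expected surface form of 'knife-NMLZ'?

[nɛɣe]

'skin' shows [g] ~ [ɣ] at the end of the stem ([meg] vs [meɣe]).
But 'child' keeps [ɣ] in both environments ([nɔɣ], [nɔɣe]), so there is no rule changing /ɣ/ to [g] in isolation.
Therefore /g/ is basic and [ɣ] is derived by intervocalic spirantization (voiced stops become fricatives between vowels).
The one attested form of 'knife', [nɛg], shows underlying /nɛg/. Applying the same rule between vowels gives [nɛɣe].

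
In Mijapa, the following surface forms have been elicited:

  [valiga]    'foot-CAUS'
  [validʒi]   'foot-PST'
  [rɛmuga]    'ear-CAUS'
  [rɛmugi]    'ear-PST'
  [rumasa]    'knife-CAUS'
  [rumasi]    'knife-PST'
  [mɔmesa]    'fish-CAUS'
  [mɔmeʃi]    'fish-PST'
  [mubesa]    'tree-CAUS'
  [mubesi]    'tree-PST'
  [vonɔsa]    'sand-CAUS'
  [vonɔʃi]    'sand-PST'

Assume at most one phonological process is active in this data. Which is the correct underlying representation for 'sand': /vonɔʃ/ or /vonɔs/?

'sand' shows [s] ~ [ʃ] at the end of the stem ([vonɔsa] vs [vonɔʃi]).
Compare 'tree', with invariant [s] in [mubesa] and [mubesi]: an analysis with underlying /s/ and a rule producing [ʃ] before the PST suffix would wrongly predict alternation here too.
The underlying segment must be /ʃ/; palato-alveolar /dʒ/ and /ʃ/ become [g] and [s] when no front vowel follows, yielding [s] there.

/vonɔʃ/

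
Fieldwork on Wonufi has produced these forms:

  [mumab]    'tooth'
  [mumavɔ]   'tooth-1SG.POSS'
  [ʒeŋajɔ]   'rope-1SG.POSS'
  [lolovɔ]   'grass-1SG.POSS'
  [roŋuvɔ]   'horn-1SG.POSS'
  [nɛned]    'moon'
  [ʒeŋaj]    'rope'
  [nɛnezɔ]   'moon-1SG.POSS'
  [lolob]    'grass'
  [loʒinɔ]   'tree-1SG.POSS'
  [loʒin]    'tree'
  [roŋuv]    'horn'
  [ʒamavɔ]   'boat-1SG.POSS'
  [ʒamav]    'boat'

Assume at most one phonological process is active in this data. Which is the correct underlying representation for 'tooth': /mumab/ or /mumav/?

/mumab/

The stem for 'tooth' ends in [v] in [mumavɔ] but [b] in [mumab].
The stem 'horn' ([roŋuvɔ], [roŋuv]) shows [v] unchanged in both environments, so [v] cannot be basic with [b] derived in isolation.
Therefore /b/ is basic and [v] is derived by intervocalic spirantization (voiced stops become fricatives between vowels).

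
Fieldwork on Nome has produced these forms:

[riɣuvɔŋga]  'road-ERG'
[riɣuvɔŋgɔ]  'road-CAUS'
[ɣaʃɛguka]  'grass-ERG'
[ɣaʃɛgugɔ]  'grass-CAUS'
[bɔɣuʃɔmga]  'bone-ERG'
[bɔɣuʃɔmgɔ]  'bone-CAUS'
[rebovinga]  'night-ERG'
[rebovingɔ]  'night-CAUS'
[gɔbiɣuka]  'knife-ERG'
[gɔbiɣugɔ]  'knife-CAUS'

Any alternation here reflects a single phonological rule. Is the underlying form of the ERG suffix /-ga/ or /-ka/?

/-ka/

The ERG suffix surfaces as [-ga] and [-ka], depending on the final segment of the stem.
By contrast the CAUS suffix keeps its initial [g] throughout — that segment must be underlying.
The ERG suffix is therefore /-ka/ underlyingly, with post-nasal voicing: voiceless stops become voiced after a nasal.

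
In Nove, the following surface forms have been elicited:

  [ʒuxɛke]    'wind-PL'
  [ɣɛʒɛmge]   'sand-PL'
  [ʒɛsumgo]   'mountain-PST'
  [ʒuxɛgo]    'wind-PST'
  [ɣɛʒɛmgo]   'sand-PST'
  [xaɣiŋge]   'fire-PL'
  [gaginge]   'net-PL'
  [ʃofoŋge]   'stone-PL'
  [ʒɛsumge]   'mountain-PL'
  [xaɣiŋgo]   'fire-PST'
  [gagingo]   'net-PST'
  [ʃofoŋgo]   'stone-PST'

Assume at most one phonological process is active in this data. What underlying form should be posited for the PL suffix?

/-ke/

The PL morpheme has two allomorphs, [-ge] and [-ke].
By contrast the PST suffix keeps its initial [g] throughout — that segment must be underlying.
The PL suffix is therefore /-ke/ underlyingly, with post-nasal voicing: voiceless stops become voiced after a nasal.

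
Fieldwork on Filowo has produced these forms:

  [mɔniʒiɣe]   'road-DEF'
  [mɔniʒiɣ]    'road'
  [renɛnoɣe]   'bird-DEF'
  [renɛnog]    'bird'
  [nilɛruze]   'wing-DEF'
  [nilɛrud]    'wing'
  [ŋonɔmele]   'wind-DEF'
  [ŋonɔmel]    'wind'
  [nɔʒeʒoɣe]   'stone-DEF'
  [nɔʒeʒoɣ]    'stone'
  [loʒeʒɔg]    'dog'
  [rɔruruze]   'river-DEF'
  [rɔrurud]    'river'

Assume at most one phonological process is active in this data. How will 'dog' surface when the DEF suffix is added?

In [renɛnoɣe] and [renɛnog] the final segment of 'bird' alternates: [ɣ] ~ [g].
But 'road' keeps [ɣ] in both environments ([mɔniʒiɣe], [mɔniʒiɣ]), so there is no rule changing /ɣ/ to [g] in isolation.
The alternation reflects intervocalic spirantization: voiced stops become fricatives between vowels. /g/ is underlying.
The one attested form of 'dog', [loʒeʒɔg], shows underlying /loʒeʒɔg/. Applying the same rule between vowels gives [loʒeʒɔɣe].

[loʒeʒɔɣe]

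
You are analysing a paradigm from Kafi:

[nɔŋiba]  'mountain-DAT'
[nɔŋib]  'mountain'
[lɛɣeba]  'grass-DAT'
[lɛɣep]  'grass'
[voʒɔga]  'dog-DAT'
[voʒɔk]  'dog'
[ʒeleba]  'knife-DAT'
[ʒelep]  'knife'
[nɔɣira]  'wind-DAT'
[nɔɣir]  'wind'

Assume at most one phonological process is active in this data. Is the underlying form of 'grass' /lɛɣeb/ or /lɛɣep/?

/lɛɣep/

'grass' shows [b] ~ [p] at the end of the stem ([lɛɣeba] vs [lɛɣep]).
The stem 'mountain' ([nɔŋiba], [nɔŋib]) shows [b] unchanged in both environments, so [b] cannot be basic with [p] derived in isolation.
The underlying segment must be /p/; voiceless stops become voiced between vowels, yielding [b] there.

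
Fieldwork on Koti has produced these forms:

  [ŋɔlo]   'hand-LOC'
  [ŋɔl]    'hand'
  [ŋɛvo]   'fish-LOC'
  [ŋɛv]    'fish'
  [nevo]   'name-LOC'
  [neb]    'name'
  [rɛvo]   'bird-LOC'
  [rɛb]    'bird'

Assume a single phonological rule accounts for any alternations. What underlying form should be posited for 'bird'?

/rɛb/

The stem for 'bird' ends in [v] in [rɛvo] but [b] in [rɛb].
If /v/ were underlying and a rule turned it into [b] in isolation, 'fish' would also alternate; but it has [v] in both [ŋɛvo] and [ŋɛv].
The underlying segment must be /b/; voiced stops become fricatives between vowels, yielding [v] there.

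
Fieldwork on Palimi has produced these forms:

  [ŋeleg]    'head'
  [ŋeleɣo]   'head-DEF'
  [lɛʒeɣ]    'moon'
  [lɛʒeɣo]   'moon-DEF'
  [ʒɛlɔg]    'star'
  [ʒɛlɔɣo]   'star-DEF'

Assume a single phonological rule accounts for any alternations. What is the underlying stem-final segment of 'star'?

The root 'star' surfaces as [ʒɛlɔg] and [ʒɛlɔɣo], with a stem-final [g] ~ [ɣ] alternation.
Compare 'moon', with invariant [ɣ] in [lɛʒeɣ] and [lɛʒeɣo]: an analysis with underlying /ɣ/ and a rule producing [g] in isolation would wrongly predict alternation here too.
The underlying segment must be /g/; voiced stops become fricatives between vowels, yielding [ɣ] there.

/g/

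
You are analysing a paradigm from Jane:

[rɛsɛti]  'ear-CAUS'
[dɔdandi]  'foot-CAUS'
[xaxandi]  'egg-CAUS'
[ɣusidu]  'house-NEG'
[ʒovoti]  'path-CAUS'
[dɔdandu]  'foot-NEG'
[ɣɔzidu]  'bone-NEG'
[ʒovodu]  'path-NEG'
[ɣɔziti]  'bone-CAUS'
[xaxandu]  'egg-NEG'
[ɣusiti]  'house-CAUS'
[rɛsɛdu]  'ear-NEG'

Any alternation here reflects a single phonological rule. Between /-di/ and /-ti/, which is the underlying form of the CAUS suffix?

The CAUS suffix surfaces as [-di] and [-ti], depending on the final segment of the stem.
The NEG suffix, which begins with [d], is invariant after every stem; so [d] is not altered by any rule here.
So the underlying form is /-ti/, and voiceless stops become voiced after a nasal.

/-ti/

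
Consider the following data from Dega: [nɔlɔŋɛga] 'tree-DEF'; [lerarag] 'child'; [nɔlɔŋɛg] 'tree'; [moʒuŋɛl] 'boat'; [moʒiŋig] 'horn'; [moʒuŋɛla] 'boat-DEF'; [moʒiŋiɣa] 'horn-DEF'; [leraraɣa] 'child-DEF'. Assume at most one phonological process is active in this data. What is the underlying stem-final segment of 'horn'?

/ɣ/

The root 'horn' surfaces as [moʒiŋig] and [moʒiŋiɣa], with a stem-final [g] ~ [ɣ] alternation.
Compare 'tree', with invariant [g] in [nɔlɔŋɛg] and [nɔlɔŋɛga]: an analysis with underlying /g/ and a rule producing [ɣ] before the DEF suffix would wrongly predict alternation here too.
The alternation reflects word-final hardening: voiced fricatives become stops word-finally. /ɣ/ is underlying.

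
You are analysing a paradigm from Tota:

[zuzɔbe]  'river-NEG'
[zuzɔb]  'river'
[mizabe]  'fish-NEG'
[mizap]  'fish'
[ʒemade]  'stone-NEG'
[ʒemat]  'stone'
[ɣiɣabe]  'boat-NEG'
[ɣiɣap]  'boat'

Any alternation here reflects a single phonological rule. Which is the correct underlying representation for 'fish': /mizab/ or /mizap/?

The stem for 'fish' ends in [b] in [mizabe] but [p] in [mizap].
Compare 'river', with invariant [b] in [zuzɔbe] and [zuzɔb]: an analysis with underlying /b/ and a rule producing [p] in isolation would wrongly predict alternation here too.
The alternation reflects intervocalic voicing: voiceless stops become voiced between vowels. /p/ is underlying.

/mizap/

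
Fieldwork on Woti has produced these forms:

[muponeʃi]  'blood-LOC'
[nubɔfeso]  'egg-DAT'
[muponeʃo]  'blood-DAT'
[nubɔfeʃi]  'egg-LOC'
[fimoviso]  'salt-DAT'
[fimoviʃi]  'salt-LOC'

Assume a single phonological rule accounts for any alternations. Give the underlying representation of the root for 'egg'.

'egg' shows [s] ~ [ʃ] at the end of the stem ([nubɔfeso] vs [nubɔfeʃi]).
If /ʃ/ were underlying and a rule turned it into [s] before the DAT suffix, 'blood' would also alternate; but it has [ʃ] in both [muponeʃo] and [muponeʃi].
The underlying segment must be /s/; /s/ becomes palato-alveolar [ʃ] before a front vowel, yielding [ʃ] there.

/nubɔfes/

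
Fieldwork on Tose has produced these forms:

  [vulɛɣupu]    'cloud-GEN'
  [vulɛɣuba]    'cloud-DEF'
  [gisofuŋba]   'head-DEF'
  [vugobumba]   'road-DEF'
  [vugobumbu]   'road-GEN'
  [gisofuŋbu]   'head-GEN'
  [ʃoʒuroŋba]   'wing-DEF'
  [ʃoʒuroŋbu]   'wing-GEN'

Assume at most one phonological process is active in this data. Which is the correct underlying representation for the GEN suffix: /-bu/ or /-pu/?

The GEN suffix surfaces as [-bu] and [-pu], depending on the final segment of the stem.
By contrast the DEF suffix keeps its initial [b] throughout — that segment must be underlying.
The GEN suffix is therefore /-pu/ underlyingly, with post-nasal voicing: voiceless stops become voiced after a nasal.

/-pu/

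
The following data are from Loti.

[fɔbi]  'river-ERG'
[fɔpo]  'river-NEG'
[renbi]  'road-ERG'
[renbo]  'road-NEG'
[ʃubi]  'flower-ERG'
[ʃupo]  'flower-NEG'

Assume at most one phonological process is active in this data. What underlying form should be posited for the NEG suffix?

The NEG suffix surfaces as [-bo] and [-po], depending on the final segment of the stem.
The ERG suffix, which begins with [b], is invariant after every stem; so [b] is not altered by any rule here.
The NEG suffix is therefore /-po/ underlyingly, with post-nasal voicing: voiceless stops become voiced after a nasal.

/-po/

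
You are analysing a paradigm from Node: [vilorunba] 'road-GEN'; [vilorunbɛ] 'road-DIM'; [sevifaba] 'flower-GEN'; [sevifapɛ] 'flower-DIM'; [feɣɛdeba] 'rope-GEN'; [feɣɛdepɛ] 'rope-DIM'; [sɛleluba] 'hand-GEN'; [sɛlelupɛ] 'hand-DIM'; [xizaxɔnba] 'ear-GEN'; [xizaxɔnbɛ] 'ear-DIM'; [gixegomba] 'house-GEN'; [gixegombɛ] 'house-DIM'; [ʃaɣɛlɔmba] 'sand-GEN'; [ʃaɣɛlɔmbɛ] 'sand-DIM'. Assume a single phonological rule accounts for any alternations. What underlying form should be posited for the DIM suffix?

/-pɛ/

The DIM suffix surfaces as [-bɛ] and [-pɛ], depending on the final segment of the stem.
By contrast the GEN suffix keeps its initial [b] throughout — that segment must be underlying.
The DIM suffix is therefore /-pɛ/ underlyingly, with post-nasal voicing: voiceless stops become voiced after a nasal.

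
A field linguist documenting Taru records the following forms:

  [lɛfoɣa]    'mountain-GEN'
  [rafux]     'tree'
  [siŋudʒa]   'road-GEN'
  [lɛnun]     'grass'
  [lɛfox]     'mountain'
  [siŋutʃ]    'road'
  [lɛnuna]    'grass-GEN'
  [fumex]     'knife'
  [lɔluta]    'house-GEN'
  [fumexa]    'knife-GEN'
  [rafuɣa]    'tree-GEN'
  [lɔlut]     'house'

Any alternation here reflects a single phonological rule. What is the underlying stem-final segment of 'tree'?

/ɣ/

The root 'tree' surfaces as [rafuɣa] and [rafux], with a stem-final [ɣ] ~ [x] alternation.
The stem 'knife' ([fumexa], [fumex]) shows [x] unchanged in both environments, so [x] cannot be basic with [ɣ] derived before the GEN suffix.
Therefore /ɣ/ is basic and [x] is derived by word-final obstruent devoicing (voiced obstruents become voiceless word-finally).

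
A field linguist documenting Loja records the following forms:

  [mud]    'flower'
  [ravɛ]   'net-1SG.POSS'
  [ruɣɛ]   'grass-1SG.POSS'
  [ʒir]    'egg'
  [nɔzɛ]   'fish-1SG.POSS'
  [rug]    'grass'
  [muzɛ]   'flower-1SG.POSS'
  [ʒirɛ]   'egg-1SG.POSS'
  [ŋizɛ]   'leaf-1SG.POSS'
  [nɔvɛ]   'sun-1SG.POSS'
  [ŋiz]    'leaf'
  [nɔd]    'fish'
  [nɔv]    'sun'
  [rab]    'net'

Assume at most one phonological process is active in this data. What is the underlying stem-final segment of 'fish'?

/d/

The stem for 'fish' ends in [z] in [nɔzɛ] but [d] in [nɔd].
But 'leaf' keeps [z] in both environments ([ŋizɛ], [ŋiz]), so there is no rule changing /z/ to [d] in isolation.
Therefore /d/ is basic and [z] is derived by intervocalic spirantization (voiced stops become fricatives between vowels).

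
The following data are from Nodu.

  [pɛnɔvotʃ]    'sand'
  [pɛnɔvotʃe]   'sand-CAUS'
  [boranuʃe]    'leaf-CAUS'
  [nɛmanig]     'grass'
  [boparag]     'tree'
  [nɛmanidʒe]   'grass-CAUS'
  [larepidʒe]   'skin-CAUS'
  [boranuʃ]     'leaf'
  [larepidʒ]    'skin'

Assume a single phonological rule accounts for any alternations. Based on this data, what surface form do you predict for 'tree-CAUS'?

The stem for 'grass' ends in [g] in [nɛmanig] but [dʒ] in [nɛmanidʒe].
But 'skin' keeps [dʒ] in both environments ([larepidʒ], [larepidʒe]), so there is no rule changing /dʒ/ to [g] in isolation.
Therefore /g/ is basic and [dʒ] is derived by palatalization before a front vowel (/g/ becomes palato-alveolar [dʒ] before a front vowel).
From [boparag] the stem 'tree' is /boparag/; before a front vowel this yields [boparadʒe].

[boparadʒe]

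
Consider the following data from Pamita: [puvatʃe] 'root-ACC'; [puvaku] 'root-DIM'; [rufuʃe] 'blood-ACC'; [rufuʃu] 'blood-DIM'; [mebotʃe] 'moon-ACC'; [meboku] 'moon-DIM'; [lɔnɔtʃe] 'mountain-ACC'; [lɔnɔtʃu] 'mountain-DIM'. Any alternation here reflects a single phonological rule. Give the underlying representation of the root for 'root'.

/puvak/

'root' shows [tʃ] ~ [k] at the end of the stem ([puvatʃe] vs [puvaku]).
The stem 'mountain' ([lɔnɔtʃe], [lɔnɔtʃu]) shows [tʃ] unchanged in both environments, so [tʃ] cannot be basic with [k] derived before the DIM suffix.
So /k/ is underlying, and a rule of palatalization before a front vowel — /k/ becomes palato-alveolar [tʃ] before a front vowel — gives [tʃ].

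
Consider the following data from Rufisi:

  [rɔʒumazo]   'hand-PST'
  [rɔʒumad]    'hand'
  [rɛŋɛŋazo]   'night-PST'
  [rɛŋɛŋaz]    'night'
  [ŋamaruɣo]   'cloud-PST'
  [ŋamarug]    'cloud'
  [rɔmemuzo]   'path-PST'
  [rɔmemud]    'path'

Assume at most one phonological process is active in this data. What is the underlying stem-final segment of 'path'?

/d/

The stem for 'path' ends in [z] in [rɔmemuzo] but [d] in [rɔmemud].
Compare 'night', with invariant [z] in [rɛŋɛŋazo] and [rɛŋɛŋaz]: an analysis with underlying /z/ and a rule producing [d] in isolation would wrongly predict alternation here too.
Therefore /d/ is basic and [z] is derived by intervocalic spirantization (voiced stops become fricatives between vowels).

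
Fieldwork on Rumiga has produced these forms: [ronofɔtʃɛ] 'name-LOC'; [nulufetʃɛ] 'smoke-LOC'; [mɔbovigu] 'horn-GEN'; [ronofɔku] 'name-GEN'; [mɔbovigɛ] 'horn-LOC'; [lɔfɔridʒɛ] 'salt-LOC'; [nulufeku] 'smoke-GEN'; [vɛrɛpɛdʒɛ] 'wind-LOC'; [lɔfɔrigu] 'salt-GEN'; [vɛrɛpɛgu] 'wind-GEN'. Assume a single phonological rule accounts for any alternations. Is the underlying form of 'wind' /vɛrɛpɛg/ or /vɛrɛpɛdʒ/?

In [vɛrɛpɛgu] and [vɛrɛpɛdʒɛ] the final segment of 'wind' alternates: [g] ~ [dʒ].
Compare 'horn', with invariant [g] in [mɔbovigu] and [mɔbovigɛ]: an analysis with underlying /g/ and a rule producing [dʒ] before the LOC suffix would wrongly predict alternation here too.
The underlying segment must be /dʒ/; palato-alveolar /tʃ/ and /dʒ/ become [k] and [g] when no front vowel follows, yielding [g] there.

/vɛrɛpɛdʒ/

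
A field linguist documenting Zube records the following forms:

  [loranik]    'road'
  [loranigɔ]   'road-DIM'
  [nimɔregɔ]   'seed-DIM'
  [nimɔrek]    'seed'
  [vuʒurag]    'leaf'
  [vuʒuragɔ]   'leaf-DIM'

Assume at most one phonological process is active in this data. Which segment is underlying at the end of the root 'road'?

The root 'road' surfaces as [loranigɔ] and [loranik], with a stem-final [g] ~ [k] alternation.
The stem 'leaf' ([vuʒuragɔ], [vuʒurag]) shows [g] unchanged in both environments, so [g] cannot be basic with [k] derived in isolation.
The underlying segment must be /k/; voiceless stops become voiced between vowels, yielding [g] there.

/k/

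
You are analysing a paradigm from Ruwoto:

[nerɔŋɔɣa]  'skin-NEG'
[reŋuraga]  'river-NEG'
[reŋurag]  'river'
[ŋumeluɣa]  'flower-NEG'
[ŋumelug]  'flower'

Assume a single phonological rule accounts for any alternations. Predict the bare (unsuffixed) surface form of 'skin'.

[nerɔŋɔg]

The stem for 'flower' ends in [ɣ] in [ŋumeluɣa] but [g] in [ŋumelug].
The stem 'river' ([reŋuraga], [reŋurag]) shows [g] unchanged in both environments, so [g] cannot be basic with [ɣ] derived before the NEG suffix.
The alternation reflects word-final hardening: voiced fricatives become stops word-finally. /ɣ/ is underlying.
From [nerɔŋɔɣa] the stem 'skin' is /nerɔŋɔɣ/; word-finally this yields [nerɔŋɔg].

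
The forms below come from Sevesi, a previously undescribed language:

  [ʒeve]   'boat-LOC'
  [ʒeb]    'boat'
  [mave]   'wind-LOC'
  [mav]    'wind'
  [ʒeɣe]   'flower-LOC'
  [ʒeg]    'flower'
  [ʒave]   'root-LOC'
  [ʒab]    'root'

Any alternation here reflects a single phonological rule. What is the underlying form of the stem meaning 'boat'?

/ʒeb/

'boat' shows [v] ~ [b] at the end of the stem ([ʒeve] vs [ʒeb]).
The stem 'wind' ([mave], [mav]) shows [v] unchanged in both environments, so [v] cannot be basic with [b] derived in isolation.
Therefore /b/ is basic and [v] is derived by intervocalic spirantization (voiced stops become fricatives between vowels).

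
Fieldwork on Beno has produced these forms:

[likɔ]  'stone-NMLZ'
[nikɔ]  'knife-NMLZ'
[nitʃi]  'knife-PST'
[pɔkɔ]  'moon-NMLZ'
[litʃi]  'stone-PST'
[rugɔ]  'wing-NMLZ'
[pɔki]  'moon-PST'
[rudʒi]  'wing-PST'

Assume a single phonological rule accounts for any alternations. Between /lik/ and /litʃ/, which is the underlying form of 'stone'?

/litʃ/

The stem for 'stone' ends in [k] in [likɔ] but [tʃ] in [litʃi].
But 'moon' keeps [k] in both environments ([pɔkɔ], [pɔki]), so there is no rule changing /k/ to [tʃ] before the PST suffix.
Therefore /tʃ/ is basic and [k] is derived by depalatalization (palato-alveolar /tʃ/ and /dʒ/ become [k] and [g] when no front vowel follows).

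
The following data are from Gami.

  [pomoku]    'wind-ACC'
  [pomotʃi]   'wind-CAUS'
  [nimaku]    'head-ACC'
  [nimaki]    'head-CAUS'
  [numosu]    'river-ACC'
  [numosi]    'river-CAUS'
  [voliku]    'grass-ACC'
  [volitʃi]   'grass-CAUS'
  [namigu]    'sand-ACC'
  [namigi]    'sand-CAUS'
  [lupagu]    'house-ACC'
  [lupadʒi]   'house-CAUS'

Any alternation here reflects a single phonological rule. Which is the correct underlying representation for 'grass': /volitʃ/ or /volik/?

'grass' shows [k] ~ [tʃ] at the end of the stem ([voliku] vs [volitʃi]).
If /k/ were underlying and a rule turned it into [tʃ] before the CAUS suffix, 'head' would also alternate; but it has [k] in both [nimaku] and [nimaki].
The alternation reflects depalatalization: palato-alveolar /tʃ/ and /dʒ/ become [k] and [g] when no front vowel follows. /tʃ/ is underlying.

/volitʃ/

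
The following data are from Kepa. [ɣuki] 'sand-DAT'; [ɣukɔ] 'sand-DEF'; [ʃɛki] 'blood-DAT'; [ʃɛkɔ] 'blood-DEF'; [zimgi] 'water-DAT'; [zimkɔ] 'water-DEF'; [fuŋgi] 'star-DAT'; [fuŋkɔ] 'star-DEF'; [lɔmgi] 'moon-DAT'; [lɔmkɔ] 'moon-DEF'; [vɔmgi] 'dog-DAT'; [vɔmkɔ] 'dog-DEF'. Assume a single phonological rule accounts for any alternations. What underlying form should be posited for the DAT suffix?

The DAT morpheme has two allomorphs, [-gi] and [-ki].
The DEF suffix, which begins with [k], is invariant after every stem; so [k] is not altered by any rule here.
The DAT suffix is therefore /-gi/ underlyingly, with post-vocalic devoicing: voiced stops become voiceless after a vowel.

/-gi/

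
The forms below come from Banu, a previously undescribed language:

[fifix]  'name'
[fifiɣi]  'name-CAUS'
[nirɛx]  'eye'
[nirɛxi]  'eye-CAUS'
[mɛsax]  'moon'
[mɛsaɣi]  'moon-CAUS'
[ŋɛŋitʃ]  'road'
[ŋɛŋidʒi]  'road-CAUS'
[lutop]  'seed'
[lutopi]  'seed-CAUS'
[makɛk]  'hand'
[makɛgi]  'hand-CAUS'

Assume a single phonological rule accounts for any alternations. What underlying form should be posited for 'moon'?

'moon' shows [x] ~ [ɣ] at the end of the stem ([mɛsax] vs [mɛsaɣi]).
If /x/ were underlying and a rule turned it into [ɣ] before the CAUS suffix, 'eye' would also alternate; but it has [x] in both [nirɛx] and [nirɛxi].
The alternation reflects word-final obstruent devoicing: voiced obstruents become voiceless word-finally. /ɣ/ is underlying.
So 'moon' = /mɛsaɣ/.

/mɛsaɣ/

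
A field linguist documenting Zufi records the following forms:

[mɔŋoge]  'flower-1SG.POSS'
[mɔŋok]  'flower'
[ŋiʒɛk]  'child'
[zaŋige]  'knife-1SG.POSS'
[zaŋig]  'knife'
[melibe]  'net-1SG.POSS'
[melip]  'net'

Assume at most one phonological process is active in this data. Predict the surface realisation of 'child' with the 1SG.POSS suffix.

The root 'flower' surfaces as [mɔŋoge] and [mɔŋok], with a stem-final [g] ~ [k] alternation.
If /g/ were underlying and a rule turned it into [k] in isolation, 'knife' would also alternate; but it has [g] in both [zaŋige] and [zaŋig].
The alternation reflects intervocalic voicing: voiceless stops become voiced between vowels. /k/ is underlying.
From [ŋiʒɛk] the stem 'child' is /ŋiʒɛk/; between vowels this yields [ŋiʒɛge].

[ŋiʒɛge]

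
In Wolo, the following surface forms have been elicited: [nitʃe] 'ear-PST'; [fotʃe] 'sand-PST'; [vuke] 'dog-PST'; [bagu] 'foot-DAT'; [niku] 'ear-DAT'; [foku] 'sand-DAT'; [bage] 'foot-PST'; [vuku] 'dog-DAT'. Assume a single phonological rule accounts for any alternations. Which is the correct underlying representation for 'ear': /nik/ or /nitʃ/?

In [nitʃe] and [niku] the final segment of 'ear' alternates: [tʃ] ~ [k].
But 'dog' keeps [k] in both environments ([vuke], [vuku]), so there is no rule changing /k/ to [tʃ] before the PST suffix.
The underlying segment must be /tʃ/; palato-alveolar /tʃ/ becomes [k] when no front vowel follows, yielding [k] there.

/nitʃ/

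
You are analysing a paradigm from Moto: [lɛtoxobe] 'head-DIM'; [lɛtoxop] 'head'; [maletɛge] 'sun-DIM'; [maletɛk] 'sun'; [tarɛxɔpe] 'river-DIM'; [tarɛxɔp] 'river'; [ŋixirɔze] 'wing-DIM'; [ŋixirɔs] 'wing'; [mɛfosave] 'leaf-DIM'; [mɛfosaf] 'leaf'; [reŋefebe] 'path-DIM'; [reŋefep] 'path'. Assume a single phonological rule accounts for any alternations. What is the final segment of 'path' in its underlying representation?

The root 'path' surfaces as [reŋefebe] and [reŋefep], with a stem-final [b] ~ [p] alternation.
But 'river' keeps [p] in both environments ([tarɛxɔpe], [tarɛxɔp]), so there is no rule changing /p/ to [b] before the DIM suffix.
Therefore /b/ is basic and [p] is derived by word-final obstruent devoicing (voiced obstruents become voiceless word-finally).

/b/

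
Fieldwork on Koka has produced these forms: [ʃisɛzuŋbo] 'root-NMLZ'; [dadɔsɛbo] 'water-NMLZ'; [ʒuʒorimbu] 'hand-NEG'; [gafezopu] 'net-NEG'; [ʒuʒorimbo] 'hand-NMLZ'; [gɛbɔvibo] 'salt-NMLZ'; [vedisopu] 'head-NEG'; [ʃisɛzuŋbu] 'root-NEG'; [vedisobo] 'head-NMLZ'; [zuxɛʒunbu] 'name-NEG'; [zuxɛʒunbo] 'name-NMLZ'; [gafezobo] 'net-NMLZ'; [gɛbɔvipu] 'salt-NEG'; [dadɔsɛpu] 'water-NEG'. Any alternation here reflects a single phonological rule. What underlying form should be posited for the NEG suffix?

/-pu/

The NEG suffix surfaces as [-bu] and [-pu], depending on the final segment of the stem.
The NMLZ suffix, which begins with [b], is invariant after every stem; so [b] is not altered by any rule here.
The NEG suffix is therefore /-pu/ underlyingly, with post-nasal voicing: voiceless stops become voiced after a nasal.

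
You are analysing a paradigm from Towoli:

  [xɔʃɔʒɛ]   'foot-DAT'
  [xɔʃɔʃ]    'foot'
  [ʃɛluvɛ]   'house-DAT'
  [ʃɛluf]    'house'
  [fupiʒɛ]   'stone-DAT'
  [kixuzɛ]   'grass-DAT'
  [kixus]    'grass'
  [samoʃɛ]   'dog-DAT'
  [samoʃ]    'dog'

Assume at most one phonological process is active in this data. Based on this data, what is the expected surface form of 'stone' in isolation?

[fupiʃ]

In [xɔʃɔʒɛ] and [xɔʃɔʃ] the final segment of 'foot' alternates: [ʒ] ~ [ʃ].
The stem 'dog' ([samoʃɛ], [samoʃ]) shows [ʃ] unchanged in both environments, so [ʃ] cannot be basic with [ʒ] derived before the DAT suffix.
So /ʒ/ is underlying, and a rule of word-final obstruent devoicing — voiced obstruents become voiceless word-finally — gives [ʃ].
The one attested form of 'stone', [fupiʒɛ], shows underlying /fupiʒ/. Applying the same rule word-finally gives [fupiʃ].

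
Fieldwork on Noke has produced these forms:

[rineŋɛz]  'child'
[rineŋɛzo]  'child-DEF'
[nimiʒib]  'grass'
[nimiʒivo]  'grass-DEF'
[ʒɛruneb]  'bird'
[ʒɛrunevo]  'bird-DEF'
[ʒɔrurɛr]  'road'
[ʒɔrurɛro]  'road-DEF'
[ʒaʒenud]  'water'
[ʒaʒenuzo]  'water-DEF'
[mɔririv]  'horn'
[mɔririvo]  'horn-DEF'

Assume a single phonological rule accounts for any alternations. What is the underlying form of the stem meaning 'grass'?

/nimiʒib/

The stem for 'grass' ends in [b] in [nimiʒib] but [v] in [nimiʒivo].
Compare 'horn', with invariant [v] in [mɔririv] and [mɔririvo]: an analysis with underlying /v/ and a rule producing [b] in isolation would wrongly predict alternation here too.
The alternation reflects intervocalic spirantization: voiced stops become fricatives between vowels. /b/ is underlying.
So 'grass' = /nimiʒib/.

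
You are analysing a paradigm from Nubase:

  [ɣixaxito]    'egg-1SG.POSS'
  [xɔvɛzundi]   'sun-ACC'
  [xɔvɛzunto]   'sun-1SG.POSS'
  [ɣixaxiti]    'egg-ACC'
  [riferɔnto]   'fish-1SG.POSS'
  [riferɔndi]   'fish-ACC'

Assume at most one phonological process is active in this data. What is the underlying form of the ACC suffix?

The ACC morpheme has two allomorphs, [-di] and [-ti].
The 1SG.POSS suffix, which begins with [t], is invariant after every stem; so [t] is not altered by any rule here.
The ACC suffix is therefore /-di/ underlyingly, with post-vocalic devoicing: voiced stops become voiceless after a vowel.

/-di/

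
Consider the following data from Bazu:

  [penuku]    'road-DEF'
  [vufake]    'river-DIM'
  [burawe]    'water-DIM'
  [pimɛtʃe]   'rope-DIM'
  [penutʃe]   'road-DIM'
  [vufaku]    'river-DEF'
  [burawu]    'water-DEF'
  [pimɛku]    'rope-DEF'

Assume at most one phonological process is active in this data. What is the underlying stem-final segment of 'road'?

'road' shows [k] ~ [tʃ] at the end of the stem ([penuku] vs [penutʃe]).
The stem 'river' ([vufaku], [vufake]) shows [k] unchanged in both environments, so [k] cannot be basic with [tʃ] derived before the DIM suffix.
The underlying segment must be /tʃ/; palato-alveolar /tʃ/ becomes [k] when no front vowel follows, yielding [k] there.

/tʃ/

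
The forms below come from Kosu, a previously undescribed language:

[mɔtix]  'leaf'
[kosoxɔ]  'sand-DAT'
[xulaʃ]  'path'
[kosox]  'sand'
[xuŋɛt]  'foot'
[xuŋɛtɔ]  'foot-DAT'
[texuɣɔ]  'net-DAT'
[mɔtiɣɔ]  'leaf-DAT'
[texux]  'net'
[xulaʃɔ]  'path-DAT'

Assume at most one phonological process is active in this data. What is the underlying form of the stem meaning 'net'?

/texuɣ/

'net' shows [ɣ] ~ [x] at the end of the stem ([texuɣɔ] vs [texux]).
Compare 'sand', with invariant [x] in [kosoxɔ] and [kosox]: an analysis with underlying /x/ and a rule producing [ɣ] before the DAT suffix would wrongly predict alternation here too.
The alternation reflects word-final obstruent devoicing: voiced obstruents become voiceless word-finally. /ɣ/ is underlying.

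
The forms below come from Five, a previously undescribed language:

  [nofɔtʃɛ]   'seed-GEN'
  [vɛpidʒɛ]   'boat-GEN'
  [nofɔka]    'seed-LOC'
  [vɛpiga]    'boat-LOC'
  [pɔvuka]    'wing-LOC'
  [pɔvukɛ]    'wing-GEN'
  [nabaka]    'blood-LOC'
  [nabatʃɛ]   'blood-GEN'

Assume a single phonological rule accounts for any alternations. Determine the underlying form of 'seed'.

/nofɔtʃ/

In [nofɔtʃɛ] and [nofɔka] the final segment of 'seed' alternates: [tʃ] ~ [k].
If /k/ were underlying and a rule turned it into [tʃ] before the GEN suffix, 'wing' would also alternate; but it has [k] in both [pɔvukɛ] and [pɔvuka].
So /tʃ/ is underlying, and a rule of depalatalization — palato-alveolar /tʃ/ and /dʒ/ become [k] and [g] when no front vowel follows — gives [k].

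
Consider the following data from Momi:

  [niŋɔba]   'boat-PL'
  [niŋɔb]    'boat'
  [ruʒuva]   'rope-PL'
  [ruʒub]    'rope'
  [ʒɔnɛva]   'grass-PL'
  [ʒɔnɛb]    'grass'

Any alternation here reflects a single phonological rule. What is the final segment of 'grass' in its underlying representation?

The stem for 'grass' ends in [v] in [ʒɔnɛva] but [b] in [ʒɔnɛb].
But 'boat' keeps [b] in both environments ([niŋɔba], [niŋɔb]), so there is no rule changing /b/ to [v] before the PL suffix.
The underlying segment must be /v/; voiced fricatives become stops word-finally, yielding [b] there.

/v/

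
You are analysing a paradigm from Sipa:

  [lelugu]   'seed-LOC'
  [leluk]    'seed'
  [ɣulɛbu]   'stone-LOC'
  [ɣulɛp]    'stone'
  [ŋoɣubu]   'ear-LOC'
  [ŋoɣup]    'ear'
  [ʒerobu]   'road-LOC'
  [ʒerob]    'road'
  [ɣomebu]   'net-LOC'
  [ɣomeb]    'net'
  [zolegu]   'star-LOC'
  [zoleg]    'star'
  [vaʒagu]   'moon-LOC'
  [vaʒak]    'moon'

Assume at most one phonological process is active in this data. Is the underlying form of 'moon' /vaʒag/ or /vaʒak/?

The root 'moon' surfaces as [vaʒagu] and [vaʒak], with a stem-final [g] ~ [k] alternation.
Compare 'star', with invariant [g] in [zolegu] and [zoleg]: an analysis with underlying /g/ and a rule producing [k] in isolation would wrongly predict alternation here too.
The alternation reflects intervocalic voicing: voiceless stops become voiced between vowels. /k/ is underlying.

/vaʒak/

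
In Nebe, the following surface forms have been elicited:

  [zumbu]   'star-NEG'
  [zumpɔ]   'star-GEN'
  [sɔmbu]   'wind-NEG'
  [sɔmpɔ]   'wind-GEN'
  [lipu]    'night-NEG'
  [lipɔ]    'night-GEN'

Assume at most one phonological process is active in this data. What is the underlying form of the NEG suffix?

/-bu/

The NEG suffix surfaces as [-bu] and [-pu], depending on the final segment of the stem.
By contrast the GEN suffix keeps its initial [p] throughout — that segment must be underlying.
The NEG suffix is therefore /-bu/ underlyingly, with post-vocalic devoicing: voiced stops become voiceless after a vowel.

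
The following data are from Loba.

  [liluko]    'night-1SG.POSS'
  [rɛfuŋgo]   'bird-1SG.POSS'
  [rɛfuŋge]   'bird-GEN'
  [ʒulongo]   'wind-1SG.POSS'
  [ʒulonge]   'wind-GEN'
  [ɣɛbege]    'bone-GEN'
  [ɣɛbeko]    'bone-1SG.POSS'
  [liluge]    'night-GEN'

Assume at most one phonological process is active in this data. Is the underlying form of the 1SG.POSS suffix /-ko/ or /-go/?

The 1SG.POSS suffix surfaces as [-go] and [-ko], depending on the final segment of the stem.
By contrast the GEN suffix keeps its initial [g] throughout — that segment must be underlying.
So the underlying form is /-ko/, and voiceless stops become voiced after a nasal.

/-ko/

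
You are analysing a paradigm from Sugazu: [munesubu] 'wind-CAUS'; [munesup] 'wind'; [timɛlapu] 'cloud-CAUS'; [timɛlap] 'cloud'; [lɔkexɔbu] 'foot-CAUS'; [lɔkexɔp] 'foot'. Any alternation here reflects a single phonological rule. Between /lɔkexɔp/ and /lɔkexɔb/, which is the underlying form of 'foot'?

The root 'foot' surfaces as [lɔkexɔbu] and [lɔkexɔp], with a stem-final [b] ~ [p] alternation.
But 'cloud' keeps [p] in both environments ([timɛlapu], [timɛlap]), so there is no rule changing /p/ to [b] before the CAUS suffix.
The alternation reflects word-final obstruent devoicing: voiced obstruents become voiceless word-finally. /b/ is underlying.

/lɔkexɔb/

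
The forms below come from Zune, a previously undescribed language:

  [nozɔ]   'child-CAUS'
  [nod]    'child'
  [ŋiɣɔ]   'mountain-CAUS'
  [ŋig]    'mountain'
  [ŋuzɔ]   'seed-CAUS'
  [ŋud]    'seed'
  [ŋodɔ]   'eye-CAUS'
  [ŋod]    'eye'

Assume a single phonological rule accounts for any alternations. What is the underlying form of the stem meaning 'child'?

/noz/

The stem for 'child' ends in [z] in [nozɔ] but [d] in [nod].
Compare 'eye', with invariant [d] in [ŋodɔ] and [ŋod]: an analysis with underlying /d/ and a rule producing [z] before the CAUS suffix would wrongly predict alternation here too.
The alternation reflects word-final hardening: voiced fricatives become stops word-finally. /z/ is underlying.
The underlying form of 'child' is therefore /noz/.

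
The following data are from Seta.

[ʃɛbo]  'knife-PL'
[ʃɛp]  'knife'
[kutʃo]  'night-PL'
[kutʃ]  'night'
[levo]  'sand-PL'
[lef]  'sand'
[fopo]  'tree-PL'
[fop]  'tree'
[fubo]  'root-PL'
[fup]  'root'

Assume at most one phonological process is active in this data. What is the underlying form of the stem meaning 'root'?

/fub/

'root' shows [b] ~ [p] at the end of the stem ([fubo] vs [fup]).
If /p/ were underlying and a rule turned it into [b] before the PL suffix, 'tree' would also alternate; but it has [p] in both [fopo] and [fop].
Therefore /b/ is basic and [p] is derived by word-final obstruent devoicing (voiced obstruents become voiceless word-finally).
So 'root' = /fub/.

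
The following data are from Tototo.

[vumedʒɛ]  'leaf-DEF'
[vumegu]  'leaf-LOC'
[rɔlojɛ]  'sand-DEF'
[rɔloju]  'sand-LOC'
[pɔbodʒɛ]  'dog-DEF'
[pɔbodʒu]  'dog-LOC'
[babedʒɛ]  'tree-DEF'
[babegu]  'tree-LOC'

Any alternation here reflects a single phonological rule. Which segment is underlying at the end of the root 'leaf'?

/g/

'leaf' shows [dʒ] ~ [g] at the end of the stem ([vumedʒɛ] vs [vumegu]).
But 'dog' keeps [dʒ] in both environments ([pɔbodʒɛ], [pɔbodʒu]), so there is no rule changing /dʒ/ to [g] before the LOC suffix.
The alternation reflects palatalization before a front vowel: /g/ becomes palato-alveolar [dʒ] before a front vowel. /g/ is underlying.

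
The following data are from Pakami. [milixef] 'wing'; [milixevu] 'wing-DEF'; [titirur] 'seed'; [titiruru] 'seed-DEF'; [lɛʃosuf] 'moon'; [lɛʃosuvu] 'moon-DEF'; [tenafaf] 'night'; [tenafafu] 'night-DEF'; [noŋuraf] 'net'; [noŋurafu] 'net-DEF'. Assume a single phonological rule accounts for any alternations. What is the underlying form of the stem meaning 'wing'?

/milixev/

The stem for 'wing' ends in [f] in [milixef] but [v] in [milixevu].
If /f/ were underlying and a rule turned it into [v] before the DEF suffix, 'net' would also alternate; but it has [f] in both [noŋuraf] and [noŋurafu].
Therefore /v/ is basic and [f] is derived by word-final obstruent devoicing (voiced obstruents become voiceless word-finally).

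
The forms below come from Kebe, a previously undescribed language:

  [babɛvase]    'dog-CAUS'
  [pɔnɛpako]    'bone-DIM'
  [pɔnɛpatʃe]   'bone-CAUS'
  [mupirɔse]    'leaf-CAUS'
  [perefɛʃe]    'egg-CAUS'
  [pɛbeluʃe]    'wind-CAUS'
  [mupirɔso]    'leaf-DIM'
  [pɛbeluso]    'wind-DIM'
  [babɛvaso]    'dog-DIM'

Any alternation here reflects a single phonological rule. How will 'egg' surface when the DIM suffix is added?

The root 'wind' surfaces as [pɛbeluso] and [pɛbeluʃe], with a stem-final [s] ~ [ʃ] alternation.
If /s/ were underlying and a rule turned it into [ʃ] before the CAUS suffix, 'dog' would also alternate; but it has [s] in both [babɛvaso] and [babɛvase].
The alternation reflects depalatalization: palato-alveolar /tʃ/ and /ʃ/ become [k] and [s] when no front vowel follows. /ʃ/ is underlying.
From [perefɛʃe] the stem 'egg' is /perefɛʃ/; when no front vowel follows this yields [perefɛso].

[perefɛso]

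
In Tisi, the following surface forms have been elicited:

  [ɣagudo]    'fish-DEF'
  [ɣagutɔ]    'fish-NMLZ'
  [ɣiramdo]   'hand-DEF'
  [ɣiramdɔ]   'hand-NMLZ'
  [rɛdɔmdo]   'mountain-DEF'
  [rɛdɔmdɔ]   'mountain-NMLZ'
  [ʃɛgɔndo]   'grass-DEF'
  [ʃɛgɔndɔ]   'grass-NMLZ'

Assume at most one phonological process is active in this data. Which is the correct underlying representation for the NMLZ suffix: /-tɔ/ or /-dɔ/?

The NMLZ morpheme has two allomorphs, [-dɔ] and [-tɔ].
The DEF suffix, which begins with [d], is invariant after every stem; so [d] is not altered by any rule here.
So the underlying form is /-tɔ/, and voiceless stops become voiced after a nasal.

/-tɔ/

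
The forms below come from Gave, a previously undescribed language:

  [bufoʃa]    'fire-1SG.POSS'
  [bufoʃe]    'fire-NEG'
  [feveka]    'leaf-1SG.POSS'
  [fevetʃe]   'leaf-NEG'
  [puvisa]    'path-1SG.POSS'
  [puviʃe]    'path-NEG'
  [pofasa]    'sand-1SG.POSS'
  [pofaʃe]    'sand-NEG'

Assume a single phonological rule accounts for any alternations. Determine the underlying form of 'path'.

/puvis/

The stem for 'path' ends in [s] in [puvisa] but [ʃ] in [puviʃe].
But 'fire' keeps [ʃ] in both environments ([bufoʃa], [bufoʃe]), so there is no rule changing /ʃ/ to [s] before the 1SG.POSS suffix.
The underlying segment must be /s/; /k/ and /s/ become palato-alveolar [tʃ] and [ʃ] before a front vowel, yielding [ʃ] there.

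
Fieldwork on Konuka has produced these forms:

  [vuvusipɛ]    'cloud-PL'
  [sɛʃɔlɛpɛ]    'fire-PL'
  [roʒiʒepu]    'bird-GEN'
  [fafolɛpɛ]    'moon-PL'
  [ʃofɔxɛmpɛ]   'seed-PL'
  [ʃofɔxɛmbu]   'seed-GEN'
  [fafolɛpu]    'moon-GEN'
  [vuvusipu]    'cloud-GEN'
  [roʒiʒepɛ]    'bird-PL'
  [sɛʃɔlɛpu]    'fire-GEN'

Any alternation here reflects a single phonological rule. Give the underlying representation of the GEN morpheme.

The GEN morpheme has two allomorphs, [-bu] and [-pu].
By contrast the PL suffix keeps its initial [p] throughout — that segment must be underlying.
So the underlying form is /-bu/, and voiced stops become voiceless after a vowel.

/-bu/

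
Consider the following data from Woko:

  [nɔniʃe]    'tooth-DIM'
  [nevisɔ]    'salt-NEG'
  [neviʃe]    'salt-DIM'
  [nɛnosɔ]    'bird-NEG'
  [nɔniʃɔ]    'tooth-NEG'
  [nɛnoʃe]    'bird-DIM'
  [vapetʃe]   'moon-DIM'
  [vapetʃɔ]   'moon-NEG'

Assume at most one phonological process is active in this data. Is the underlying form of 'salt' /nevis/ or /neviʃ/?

In [neviʃe] and [nevisɔ] the final segment of 'salt' alternates: [ʃ] ~ [s].
The stem 'tooth' ([nɔniʃe], [nɔniʃɔ]) shows [ʃ] unchanged in both environments, so [ʃ] cannot be basic with [s] derived before the NEG suffix.
The underlying segment must be /s/; /s/ becomes palato-alveolar [ʃ] before a front vowel, yielding [ʃ] there.

/nevis/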